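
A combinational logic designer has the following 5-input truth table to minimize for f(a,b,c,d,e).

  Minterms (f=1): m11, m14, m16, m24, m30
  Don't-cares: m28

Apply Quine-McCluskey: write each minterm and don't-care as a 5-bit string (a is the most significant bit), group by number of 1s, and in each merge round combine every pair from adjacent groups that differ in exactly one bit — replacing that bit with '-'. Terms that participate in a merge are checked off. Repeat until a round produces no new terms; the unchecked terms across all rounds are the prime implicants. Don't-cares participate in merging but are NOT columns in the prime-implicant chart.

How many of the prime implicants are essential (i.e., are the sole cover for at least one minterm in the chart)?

[col 0] 01011, 01110*, 10000*, 11000*, 11100*, 11110*
[col 1] -1110, 1-000, 11-00, 111-0
Prime implicants: -1110, 01011, 1-000, 11-00, 111-0
PI chart (minterm → PIs covering it):
  11 | 01011  (sole → essential)
  14 | -1110  (sole → essential)
  16 | 1-000  (sole → essential)
  24 | 1-000,11-00
  30 | -1110,111-0
Essential prime implicants: -1110, 01011, 1-000

3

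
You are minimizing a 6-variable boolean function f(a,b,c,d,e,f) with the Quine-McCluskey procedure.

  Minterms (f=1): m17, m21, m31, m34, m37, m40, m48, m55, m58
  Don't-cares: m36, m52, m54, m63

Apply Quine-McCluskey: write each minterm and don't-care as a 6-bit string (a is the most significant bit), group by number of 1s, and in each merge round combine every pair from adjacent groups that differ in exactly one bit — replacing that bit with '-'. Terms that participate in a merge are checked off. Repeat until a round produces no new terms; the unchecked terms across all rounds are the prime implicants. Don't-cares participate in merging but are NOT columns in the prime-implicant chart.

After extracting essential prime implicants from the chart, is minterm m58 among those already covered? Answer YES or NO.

Round 0: 010001✓ 010101✓ 011111✓ 100010 100100✓ 100101✓ 101000 110000✓ 110100✓ 110110✓ 110111✓ 111010 111111✓
Round 1: -11111 010-01 1-0100 10010- 11-111 110-00 1101-0 11011-
PIs = {-11111, 010-01, 1-0100, 100010, 10010-, 101000, 11-111, 110-00, 1101-0, 11011-, 111010}
Coverage chart:
  m17: 010-01 ←essential
  m21: 010-01 ←essential
  m31: -11111 ←essential
  m34: 100010 ←essential
  m37: 10010- ←essential
  m40: 101000 ←essential
  m48: 110-00 ←essential
  m55: 11-111,11011-
  m58: 111010 ←essential
Essential: -11111, 010-01, 100010, 10010-, 101000, 110-00, 111010

YES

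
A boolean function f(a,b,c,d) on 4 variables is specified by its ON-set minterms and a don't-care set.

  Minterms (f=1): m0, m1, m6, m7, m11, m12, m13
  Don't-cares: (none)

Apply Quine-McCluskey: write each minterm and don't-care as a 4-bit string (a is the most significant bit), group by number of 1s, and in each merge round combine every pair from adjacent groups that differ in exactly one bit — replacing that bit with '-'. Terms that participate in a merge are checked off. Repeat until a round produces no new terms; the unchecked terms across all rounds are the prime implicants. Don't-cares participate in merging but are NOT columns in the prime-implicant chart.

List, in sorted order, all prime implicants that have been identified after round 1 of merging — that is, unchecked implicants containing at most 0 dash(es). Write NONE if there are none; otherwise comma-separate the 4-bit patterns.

Round 0: 0000✓ 0001✓ 0110✓ 0111✓ 1011 1100✓ 1101✓
Round 1: 000- 011- 110-
PIs = {000-, 011-, 1011, 110-}

1011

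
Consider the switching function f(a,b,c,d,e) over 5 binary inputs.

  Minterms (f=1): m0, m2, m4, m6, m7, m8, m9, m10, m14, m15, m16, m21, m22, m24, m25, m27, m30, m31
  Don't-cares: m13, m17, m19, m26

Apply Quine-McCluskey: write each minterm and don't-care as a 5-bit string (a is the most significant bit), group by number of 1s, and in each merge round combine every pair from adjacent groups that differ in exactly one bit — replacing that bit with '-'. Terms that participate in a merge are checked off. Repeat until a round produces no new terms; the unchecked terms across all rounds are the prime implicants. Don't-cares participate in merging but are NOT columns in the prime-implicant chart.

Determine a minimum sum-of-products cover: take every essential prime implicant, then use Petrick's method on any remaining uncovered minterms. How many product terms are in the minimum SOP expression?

[col 0] 00000*, 00010*, 00100*, 00110*, 00111*, 01000*, 01001*, 01010*, 01101*, 01110*, 01111*, 10000*, 10001*, 10011*, 10101*, 10110*, 11000*, 11001*, 11010*, 11011*, 11110*, 11111*
[col 1] -0000*, -0110*, -1000*, -1001*, -1010*, -1110*, -1111*, 0-000*, 0-010*, 0-110*, 0-111*, 00-00*, 00-10*, 000-0*, 001-0*, 0011-*, 01-01, 01-10*, 010-0*, 0100-*, 011-1, 0111-*, 1-000*, 1-001*, 1-011*, 1-110*, 10-01, 100-1*, 1000-*, 11-10*, 11-11*, 110-0*, 110-1*, 1100-*, 1101-*, 1111-*
[col 2] --000, --110, -1-10, -10-0, -100-, -111-, 0--10, 0-0-0, 0-11-, 00--0, 1-0-1, 1-00-, 11-1-, 110--
Prime implicants: --000, --110, -1-10, -10-0, -100-, -111-, 0--10, 0-0-0, 0-11-, 00--0, 01-01, 011-1, 1-0-1, 1-00-, 10-01, 11-1-, 110--
PI chart (minterm → PIs covering it):
  0 | --000,0-0-0,00--0
  2 | 0--10,0-0-0,00--0
  4 | 00--0  (sole → essential)
  6 | --110,0--10,0-11-,00--0
  7 | 0-11-  (sole → essential)
  8 | --000,-10-0,-100-,0-0-0
  9 | -100-,01-01
  10 | -1-10,-10-0,0--10,0-0-0
  14 | --110,-1-10,-111-,0--10,0-11-
  15 | -111-,0-11-,011-1
  16 | --000,1-00-
  21 | 10-01  (sole → essential)
  22 | --110  (sole → essential)
  24 | --000,-10-0,-100-,1-00-,110--
  25 | -100-,1-0-1,1-00-,110--
  27 | 1-0-1,11-1-,110--
  30 | --110,-1-10,-111-,11-1-
  31 | -111-,11-1-
Essential prime implicants: --110, 0-11-, 00--0, 10-01
Petrick residual → --000, -1-10, -100-, 11-1-
Minimum SOP uses 8 PIs: c'd'e' + cde' + bde' + bc'd' + a'cd + a'b'e' + ab'd'e + abd

8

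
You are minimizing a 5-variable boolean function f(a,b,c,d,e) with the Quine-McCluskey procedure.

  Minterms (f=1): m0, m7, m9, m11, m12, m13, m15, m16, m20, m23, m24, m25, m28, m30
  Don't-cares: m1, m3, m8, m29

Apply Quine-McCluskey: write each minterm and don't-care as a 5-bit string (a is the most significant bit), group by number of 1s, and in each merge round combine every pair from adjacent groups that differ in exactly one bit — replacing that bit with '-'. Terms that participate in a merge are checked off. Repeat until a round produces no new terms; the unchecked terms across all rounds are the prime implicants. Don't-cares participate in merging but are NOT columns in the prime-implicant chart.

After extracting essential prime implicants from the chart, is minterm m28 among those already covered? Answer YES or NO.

Round 0: 00000✓ 00001✓ 00011✓ 00111✓ 01000✓ 01001✓ 01011✓ 01100✓ 01101✓ 01111✓ 10000✓ 10100✓ 10111✓ 11000✓ 11001✓ 11100✓ 11101✓ 11110✓
Round 1: -0000✓ -0111 -1000✓ -1001✓ -1100✓ -1101✓ 0-000✓ 0-001✓ 0-011✓ 0-111✓ 00-11✓ 000-1✓ 0000-✓ 01-00✓ 01-01✓ 01-11✓ 010-1✓ 0100-✓ 011-1✓ 0110-✓ 1-000✓ 1-100✓ 10-00✓ 11-00✓ 11-01✓ 1100-✓ 111-0 1110-✓
Round 2: --000 -1-00✓ -1-01✓ -100-✓ -110-✓ 0--11 0-0-1 0-00- 01--1 01-0-✓ 1--00 11-0-✓
Round 3: -1-0-
PIs = {--000, -0111, -1-0-, 0--11, 0-0-1, 0-00-, 01--1, 1--00, 111-0}
Coverage chart:
  m0: --000,0-00-
  m7: -0111,0--11
  m9: -1-0-,0-0-1,0-00-,01--1
  m11: 0--11,0-0-1,01--1
  m12: -1-0- ←essential
  m13: -1-0-,01--1
  m15: 0--11,01--1
  m16: --000,1--00
  m20: 1--00 ←essential
  m23: -0111 ←essential
  m24: --000,-1-0-,1--00
  m25: -1-0- ←essential
  m28: -1-0-,1--00,111-0
  m30: 111-0 ←essential
Essential: -0111, -1-0-, 1--00, 111-0

YES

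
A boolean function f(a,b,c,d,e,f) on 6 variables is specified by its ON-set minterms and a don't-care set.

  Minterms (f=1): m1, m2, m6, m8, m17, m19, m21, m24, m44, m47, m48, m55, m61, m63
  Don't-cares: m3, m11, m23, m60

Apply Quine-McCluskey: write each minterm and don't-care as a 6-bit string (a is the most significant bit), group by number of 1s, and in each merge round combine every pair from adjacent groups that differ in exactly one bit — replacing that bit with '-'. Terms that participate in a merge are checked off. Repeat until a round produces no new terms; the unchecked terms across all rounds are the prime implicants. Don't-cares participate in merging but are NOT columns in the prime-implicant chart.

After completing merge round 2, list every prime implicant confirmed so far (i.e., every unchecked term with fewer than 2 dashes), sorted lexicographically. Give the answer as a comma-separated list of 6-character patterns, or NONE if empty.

[col 0] 000001*, 000010*, 000011*, 000110*, 001000*, 001011*, 010001*, 010011*, 010101*, 010111*, 011000*, 101100*, 101111*, 110000, 110111*, 111100*, 111101*, 111111*
[col 1] -10111, 0-0001*, 0-0011*, 0-1000, 00-011, 000-10, 0000-1*, 00001-, 010-01*, 010-11*, 0100-1*, 0101-1*, 1-1100, 1-1111, 11-111, 1111-1, 11110-
[col 2] 0-00-1, 010--1
Prime implicants: -10111, 0-00-1, 0-1000, 00-011, 000-10, 00001-, 010--1, 1-1100, 1-1111, 11-111, 110000, 1111-1, 11110-

-10111, 0-1000, 00-011, 000-10, 00001-, 1-1100, 1-1111, 11-111, 110000, 1111-1, 11110-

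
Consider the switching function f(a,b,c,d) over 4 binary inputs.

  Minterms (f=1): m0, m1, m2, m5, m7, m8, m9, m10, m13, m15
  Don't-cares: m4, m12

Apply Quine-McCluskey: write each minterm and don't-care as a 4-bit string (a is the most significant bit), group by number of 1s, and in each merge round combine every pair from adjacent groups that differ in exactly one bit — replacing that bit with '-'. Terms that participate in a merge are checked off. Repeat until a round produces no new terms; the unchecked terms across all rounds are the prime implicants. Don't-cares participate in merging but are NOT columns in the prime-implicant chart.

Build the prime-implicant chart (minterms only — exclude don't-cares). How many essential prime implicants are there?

size-2^0 implicants → 0000(✓)  0001(✓)  0010(✓)  0100(✓)  0101(✓)  0111(✓)  1000(✓)  1001(✓)  1010(✓)  1100(✓)  1101(✓)  1111(✓)
size-2^1 implicants → -000(✓)  -001(✓)  -010(✓)  -100(✓)  -101(✓)  -111(✓)  0-00(✓)  0-01(✓)  00-0(✓)  000-(✓)  01-1(✓)  010-(✓)  1-00(✓)  1-01(✓)  10-0(✓)  100-(✓)  11-1(✓)  110-(✓)
size-2^2 implicants → --00(✓)  --01(✓)  -0-0  -00-(✓)  -1-1  -10-(✓)  0-0-(✓)  1-0-(✓)
size-2^3 implicants → --0-
Unchecked terms (primes): --0-, -0-0, -1-1
Minterm coverage:
  m0 ⊆ --0-,-0-0
  m1 ⊆ --0- [E]
  m2 ⊆ -0-0 [E]
  m5 ⊆ --0-,-1-1
  m7 ⊆ -1-1 [E]
  m8 ⊆ --0-,-0-0
  m9 ⊆ --0- [E]
  m10 ⊆ -0-0 [E]
  m13 ⊆ --0-,-1-1
  m15 ⊆ -1-1 [E]
E = {--0-, -0-0, -1-1}

3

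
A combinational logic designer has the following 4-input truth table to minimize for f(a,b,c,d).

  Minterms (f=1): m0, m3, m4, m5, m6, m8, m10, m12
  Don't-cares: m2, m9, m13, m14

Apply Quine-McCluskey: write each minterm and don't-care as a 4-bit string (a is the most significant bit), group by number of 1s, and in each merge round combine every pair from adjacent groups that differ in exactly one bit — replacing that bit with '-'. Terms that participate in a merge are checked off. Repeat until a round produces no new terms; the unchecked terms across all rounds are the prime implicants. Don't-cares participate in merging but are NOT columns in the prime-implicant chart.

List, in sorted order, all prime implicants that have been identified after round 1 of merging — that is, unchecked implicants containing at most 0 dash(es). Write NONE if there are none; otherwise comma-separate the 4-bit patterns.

size-2^0 implicants → 0000(✓)  0010(✓)  0011(✓)  0100(✓)  0101(✓)  0110(✓)  1000(✓)  1001(✓)  1010(✓)  1100(✓)  1101(✓)  1110(✓)
size-2^1 implicants → -000(✓)  -010(✓)  -100(✓)  -101(✓)  -110(✓)  0-00(✓)  0-10(✓)  00-0(✓)  001-  01-0(✓)  010-(✓)  1-00(✓)  1-01(✓)  1-10(✓)  10-0(✓)  100-(✓)  11-0(✓)  110-(✓)
size-2^2 implicants → --00(✓)  --10(✓)  -0-0(✓)  -1-0(✓)  -10-  0--0(✓)  1--0(✓)  1-0-
size-2^3 implicants → ---0
Unchecked terms (primes): ---0, -10-, 001-, 1-0-

NONE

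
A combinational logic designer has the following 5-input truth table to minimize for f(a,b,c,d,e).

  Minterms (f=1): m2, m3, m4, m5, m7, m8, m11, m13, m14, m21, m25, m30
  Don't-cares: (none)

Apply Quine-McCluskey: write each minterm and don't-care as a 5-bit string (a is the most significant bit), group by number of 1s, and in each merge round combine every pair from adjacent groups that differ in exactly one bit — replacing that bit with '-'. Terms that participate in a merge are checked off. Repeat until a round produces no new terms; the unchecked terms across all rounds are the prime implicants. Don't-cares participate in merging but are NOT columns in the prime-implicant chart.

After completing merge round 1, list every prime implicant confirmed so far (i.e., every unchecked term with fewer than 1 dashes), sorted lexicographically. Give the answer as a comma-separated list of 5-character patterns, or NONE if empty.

size-2^0 implicants → 00010(✓)  00011(✓)  00100(✓)  00101(✓)  00111(✓)  01000  01011(✓)  01101(✓)  01110(✓)  10101(✓)  11001  11110(✓)
size-2^1 implicants → -0101  -1110  0-011  0-101  00-11  0001-  001-1  0010-
Unchecked terms (primes): -0101, -1110, 0-011, 0-101, 00-11, 0001-, 001-1, 0010-, 01000, 11001

01000, 11001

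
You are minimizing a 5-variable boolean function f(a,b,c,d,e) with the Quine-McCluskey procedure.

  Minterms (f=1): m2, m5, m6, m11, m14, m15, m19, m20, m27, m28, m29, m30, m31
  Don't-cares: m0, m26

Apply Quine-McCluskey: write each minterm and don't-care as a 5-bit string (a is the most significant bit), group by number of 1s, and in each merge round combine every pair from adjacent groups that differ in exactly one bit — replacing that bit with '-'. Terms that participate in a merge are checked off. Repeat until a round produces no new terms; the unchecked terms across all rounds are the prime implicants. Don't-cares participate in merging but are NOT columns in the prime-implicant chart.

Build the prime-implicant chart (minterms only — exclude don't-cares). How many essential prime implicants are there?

5

[col 0] 00000*, 00010*, 00101, 00110*, 01011*, 01110*, 01111*, 10011*, 10100*, 11010*, 11011*, 11100*, 11101*, 11110*, 11111*
[col 1] -1011*, -1110*, -1111*, 0-110, 00-10, 000-0, 01-11*, 0111-*, 1-011, 1-100, 11-10*, 11-11*, 1101-*, 111-0*, 111-1*, 1110-*, 1111-*
[col 2] -1-11, -111-, 11-1-, 111--
Prime implicants: -1-11, -111-, 0-110, 00-10, 000-0, 00101, 1-011, 1-100, 11-1-, 111--
PI chart (minterm → PIs covering it):
  2 | 00-10,000-0
  5 | 00101  (sole → essential)
  6 | 0-110,00-10
  11 | -1-11  (sole → essential)
  14 | -111-,0-110
  15 | -1-11,-111-
  19 | 1-011  (sole → essential)
  20 | 1-100  (sole → essential)
  27 | -1-11,1-011,11-1-
  28 | 1-100,111--
  29 | 111--  (sole → essential)
  30 | -111-,11-1-,111--
  31 | -1-11,-111-,11-1-,111--
Essential prime implicants: -1-11, 00101, 1-011, 1-100, 111--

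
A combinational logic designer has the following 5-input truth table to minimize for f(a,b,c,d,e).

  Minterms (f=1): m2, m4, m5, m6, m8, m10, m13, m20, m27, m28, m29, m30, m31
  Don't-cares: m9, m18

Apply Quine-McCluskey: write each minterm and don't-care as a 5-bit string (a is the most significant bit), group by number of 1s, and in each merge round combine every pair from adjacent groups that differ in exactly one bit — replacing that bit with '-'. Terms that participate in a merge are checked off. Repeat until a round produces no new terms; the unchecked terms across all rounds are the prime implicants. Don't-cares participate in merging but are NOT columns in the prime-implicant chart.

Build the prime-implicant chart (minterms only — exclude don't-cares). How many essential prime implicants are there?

2

Round 0: 00010✓ 00100✓ 00101✓ 00110✓ 01000✓ 01001✓ 01010✓ 01101✓ 10010✓ 10100✓ 11011✓ 11100✓ 11101✓ 11110✓ 11111✓
Round 1: -0010 -0100 -1101 0-010 0-101 00-10 001-0 0010- 01-01 010-0 0100- 1-100 11-11 111-0✓ 111-1✓ 1110-✓ 1111-✓
Round 2: 111--
PIs = {-0010, -0100, -1101, 0-010, 0-101, 00-10, 001-0, 0010-, 01-01, 010-0, 0100-, 1-100, 11-11, 111--}
Coverage chart:
  m2: -0010,0-010,00-10
  m4: -0100,001-0,0010-
  m5: 0-101,0010-
  m6: 00-10,001-0
  m8: 010-0,0100-
  m10: 0-010,010-0
  m13: -1101,0-101,01-01
  m20: -0100,1-100
  m27: 11-11 ←essential
  m28: 1-100,111--
  m29: -1101,111--
  m30: 111-- ←essential
  m31: 11-11,111--
Essential: 11-11, 111--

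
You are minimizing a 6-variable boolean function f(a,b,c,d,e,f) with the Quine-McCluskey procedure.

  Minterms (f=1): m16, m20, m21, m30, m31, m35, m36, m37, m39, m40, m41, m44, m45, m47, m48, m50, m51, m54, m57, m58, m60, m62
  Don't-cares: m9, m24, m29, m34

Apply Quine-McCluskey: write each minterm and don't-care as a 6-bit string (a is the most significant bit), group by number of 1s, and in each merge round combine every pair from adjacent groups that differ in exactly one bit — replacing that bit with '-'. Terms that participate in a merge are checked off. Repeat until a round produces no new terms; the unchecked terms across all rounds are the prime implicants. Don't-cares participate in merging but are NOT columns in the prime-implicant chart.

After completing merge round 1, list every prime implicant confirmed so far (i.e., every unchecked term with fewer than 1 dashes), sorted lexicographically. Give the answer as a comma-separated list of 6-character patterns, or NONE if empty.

size-2^0 implicants → 001001(✓)  010000(✓)  010100(✓)  010101(✓)  011000(✓)  011101(✓)  011110(✓)  011111(✓)  100010(✓)  100011(✓)  100100(✓)  100101(✓)  100111(✓)  101000(✓)  101001(✓)  101100(✓)  101101(✓)  101111(✓)  110000(✓)  110010(✓)  110011(✓)  110110(✓)  111001(✓)  111010(✓)  111100(✓)  111110(✓)
size-2^1 implicants → -01001  -10000  -11110  01-000  01-101  010-00  01010-  0111-1  01111-  1-0010(✓)  1-0011(✓)  1-1001  1-1100  10-100(✓)  10-101(✓)  10-111(✓)  100-11  10001-(✓)  1001-1(✓)  10010-(✓)  101-00(✓)  101-01(✓)  10100-(✓)  1011-1(✓)  10110-(✓)  11-010(✓)  11-110(✓)  110-10(✓)  1100-0  11001-(✓)  111-10(✓)  1111-0
size-2^2 implicants → 1-001-  10-1-1  10-10-  101-0-  11--10
Unchecked terms (primes): -01001, -10000, -11110, 01-000, 01-101, 010-00, 01010-, 0111-1, 01111-, 1-001-, 1-1001, 1-1100, 10-1-1, 10-10-, 100-11, 101-0-, 11--10, 1100-0, 1111-0

NONE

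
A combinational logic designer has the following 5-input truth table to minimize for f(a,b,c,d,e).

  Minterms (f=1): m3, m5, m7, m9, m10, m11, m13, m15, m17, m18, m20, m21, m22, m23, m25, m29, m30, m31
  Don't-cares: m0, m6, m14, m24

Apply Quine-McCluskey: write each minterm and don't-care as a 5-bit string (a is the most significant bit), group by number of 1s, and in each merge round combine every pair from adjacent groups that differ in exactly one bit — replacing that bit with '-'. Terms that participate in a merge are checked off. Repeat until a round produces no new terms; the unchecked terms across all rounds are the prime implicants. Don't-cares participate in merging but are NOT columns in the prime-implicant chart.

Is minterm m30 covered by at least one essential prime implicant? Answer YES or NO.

[col 0] 00000, 00011*, 00101*, 00110*, 00111*, 01001*, 01010*, 01011*, 01101*, 01110*, 01111*, 10001*, 10010*, 10100*, 10101*, 10110*, 10111*, 11000*, 11001*, 11101*, 11110*, 11111*
[col 1] -0101*, -0110*, -0111*, -1001*, -1101*, -1110*, -1111*, 0-011*, 0-101*, 0-110*, 0-111*, 00-11*, 001-1*, 0011-*, 01-01*, 01-10*, 01-11*, 010-1*, 0101-*, 011-1*, 0111-*, 1-001*, 1-101*, 1-110*, 1-111*, 10-01*, 10-10, 101-0*, 101-1*, 1010-*, 1011-*, 11-01*, 1100-, 111-1*, 1111-*
[col 2] --101*, --110*, --111*, -01-1*, -011-*, -1-01, -11-1*, -111-*, 0--11, 0-1-1*, 0-11-*, 01--1, 01-1-, 1--01, 1-1-1*, 1-11-*, 101--
[col 3] --1-1, --11-
Prime implicants: --1-1, --11-, -1-01, 0--11, 00000, 01--1, 01-1-, 1--01, 10-10, 101--, 1100-
PI chart (minterm → PIs covering it):
  3 | 0--11  (sole → essential)
  5 | --1-1  (sole → essential)
  7 | --1-1,--11-,0--11
  9 | -1-01,01--1
  10 | 01-1-  (sole → essential)
  11 | 0--11,01--1,01-1-
  13 | --1-1,-1-01,01--1
  15 | --1-1,--11-,0--11,01--1,01-1-
  17 | 1--01  (sole → essential)
  18 | 10-10  (sole → essential)
  20 | 101--  (sole → essential)
  21 | --1-1,1--01,101--
  22 | --11-,10-10,101--
  23 | --1-1,--11-,101--
  25 | -1-01,1--01,1100-
  29 | --1-1,-1-01,1--01
  30 | --11-  (sole → essential)
  31 | --1-1,--11-
Essential prime implicants: --1-1, --11-, 0--11, 01-1-, 1--01, 10-10, 101--

YES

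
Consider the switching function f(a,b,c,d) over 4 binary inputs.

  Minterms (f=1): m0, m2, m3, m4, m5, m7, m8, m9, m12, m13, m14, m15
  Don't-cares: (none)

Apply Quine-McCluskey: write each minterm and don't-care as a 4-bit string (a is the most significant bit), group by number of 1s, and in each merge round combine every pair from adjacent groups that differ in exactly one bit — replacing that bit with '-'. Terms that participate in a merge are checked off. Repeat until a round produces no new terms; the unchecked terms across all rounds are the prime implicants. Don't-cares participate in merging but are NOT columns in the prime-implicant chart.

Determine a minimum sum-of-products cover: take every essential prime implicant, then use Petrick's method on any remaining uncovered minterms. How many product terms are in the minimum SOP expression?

5

size-2^0 implicants → 0000(✓)  0010(✓)  0011(✓)  0100(✓)  0101(✓)  0111(✓)  1000(✓)  1001(✓)  1100(✓)  1101(✓)  1110(✓)  1111(✓)
size-2^1 implicants → -000(✓)  -100(✓)  -101(✓)  -111(✓)  0-00(✓)  0-11  00-0  001-  01-1(✓)  010-(✓)  1-00(✓)  1-01(✓)  100-(✓)  11-0(✓)  11-1(✓)  110-(✓)  111-(✓)
size-2^2 implicants → --00  -1-1  -10-  1-0-  11--
Unchecked terms (primes): --00, -1-1, -10-, 0-11, 00-0, 001-, 1-0-, 11--
Minterm coverage:
  m0 ⊆ --00,00-0
  m2 ⊆ 00-0,001-
  m3 ⊆ 0-11,001-
  m4 ⊆ --00,-10-
  m5 ⊆ -1-1,-10-
  m7 ⊆ -1-1,0-11
  m8 ⊆ --00,1-0-
  m9 ⊆ 1-0- [E]
  m12 ⊆ --00,-10-,1-0-,11--
  m13 ⊆ -1-1,-10-,1-0-,11--
  m14 ⊆ 11-- [E]
  m15 ⊆ -1-1,11--
E = {1-0-, 11--}
Petrick residual → --00, -1-1, 001-
Cover = c'd' + bd + a'b'c + ac' + ab  |cover|=5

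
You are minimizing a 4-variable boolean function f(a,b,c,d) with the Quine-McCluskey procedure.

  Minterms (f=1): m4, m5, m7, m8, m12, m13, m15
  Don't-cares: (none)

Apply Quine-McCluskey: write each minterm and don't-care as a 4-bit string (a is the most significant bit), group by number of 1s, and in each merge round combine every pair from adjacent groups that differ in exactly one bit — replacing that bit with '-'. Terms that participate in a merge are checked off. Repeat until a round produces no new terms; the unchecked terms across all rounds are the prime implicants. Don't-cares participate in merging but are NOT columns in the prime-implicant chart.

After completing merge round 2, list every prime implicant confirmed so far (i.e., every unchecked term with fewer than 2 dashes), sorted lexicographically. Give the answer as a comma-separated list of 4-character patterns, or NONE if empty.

1-00

[col 0] 0100*, 0101*, 0111*, 1000*, 1100*, 1101*, 1111*
[col 1] -100*, -101*, -111*, 01-1*, 010-*, 1-00, 11-1*, 110-*
[col 2] -1-1, -10-
Prime implicants: -1-1, -10-, 1-00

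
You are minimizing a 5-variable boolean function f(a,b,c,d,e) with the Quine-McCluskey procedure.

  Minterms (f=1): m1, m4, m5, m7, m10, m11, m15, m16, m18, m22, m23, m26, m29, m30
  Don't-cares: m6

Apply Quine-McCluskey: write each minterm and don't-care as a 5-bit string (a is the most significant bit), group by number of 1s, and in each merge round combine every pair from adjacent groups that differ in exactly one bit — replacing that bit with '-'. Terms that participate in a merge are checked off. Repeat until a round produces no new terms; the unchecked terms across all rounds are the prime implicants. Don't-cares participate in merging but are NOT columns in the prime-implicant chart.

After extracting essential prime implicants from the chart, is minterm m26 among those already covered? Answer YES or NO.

[col 0] 00001*, 00100*, 00101*, 00110*, 00111*, 01010*, 01011*, 01111*, 10000*, 10010*, 10110*, 10111*, 11010*, 11101, 11110*
[col 1] -0110*, -0111*, -1010, 0-111, 00-01, 001-0*, 001-1*, 0010-*, 0011-*, 01-11, 0101-, 1-010*, 1-110*, 10-10*, 100-0, 1011-*, 11-10*
[col 2] -011-, 001--, 1--10
Prime implicants: -011-, -1010, 0-111, 00-01, 001--, 01-11, 0101-, 1--10, 100-0, 11101
PI chart (minterm → PIs covering it):
  1 | 00-01  (sole → essential)
  4 | 001--  (sole → essential)
  5 | 00-01,001--
  7 | -011-,0-111,001--
  10 | -1010,0101-
  11 | 01-11,0101-
  15 | 0-111,01-11
  16 | 100-0  (sole → essential)
  18 | 1--10,100-0
  22 | -011-,1--10
  23 | -011-  (sole → essential)
  26 | -1010,1--10
  29 | 11101  (sole → essential)
  30 | 1--10  (sole → essential)
Essential prime implicants: -011-, 00-01, 001--, 1--10, 100-0, 11101

YES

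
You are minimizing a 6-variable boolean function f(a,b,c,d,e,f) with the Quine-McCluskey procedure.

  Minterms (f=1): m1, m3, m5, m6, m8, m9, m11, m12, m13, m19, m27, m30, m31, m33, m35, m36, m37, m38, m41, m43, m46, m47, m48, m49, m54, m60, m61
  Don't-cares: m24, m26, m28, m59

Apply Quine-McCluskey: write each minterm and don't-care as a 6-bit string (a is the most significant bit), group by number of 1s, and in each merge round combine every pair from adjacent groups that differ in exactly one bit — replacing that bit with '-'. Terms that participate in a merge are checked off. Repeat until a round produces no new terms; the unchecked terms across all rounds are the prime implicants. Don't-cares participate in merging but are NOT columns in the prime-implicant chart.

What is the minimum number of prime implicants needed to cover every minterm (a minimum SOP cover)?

[col 0] 000001*, 000011*, 000101*, 000110*, 001000*, 001001*, 001011*, 001100*, 001101*, 010011*, 011000*, 011010*, 011011*, 011100*, 011110*, 011111*, 100001*, 100011*, 100100*, 100101*, 100110*, 101001*, 101011*, 101110*, 101111*, 110000*, 110001*, 110110*, 111011*, 111100*, 111101*
[col 1] -00001*, -00011*, -00101*, -00110, -01001*, -01011*, -11011*, -11100, 0-0011*, 0-1000*, 0-1011*, 0-1100*, 00-001*, 00-011*, 00-101*, 000-01*, 0000-1*, 001-00*, 001-01*, 0010-1*, 00100-*, 00110-*, 01-011*, 011-00*, 011-10*, 011-11*, 0110-0*, 01101-*, 0111-0*, 01111-*, 1-0001, 1-0110, 1-1011*, 10-001*, 10-011*, 10-110, 100-01*, 1000-1*, 1001-0, 10010-, 101-11, 1010-1*, 10111-, 11000-, 11110-
[col 2] --1011, -0-001*, -0-011*, -00-01, -000-1*, -010-1*, 0--011, 0-1-00, 00--01, 00-0-1*, 001-0-, 011--0, 011-1-, 10-0-1*
[col 3] -0-0-1
Prime implicants: --1011, -0-0-1, -00-01, -00110, -11100, 0--011, 0-1-00, 00--01, 001-0-, 011--0, 011-1-, 1-0001, 1-0110, 10-110, 1001-0, 10010-, 101-11, 10111-, 11000-, 11110-
PI chart (minterm → PIs covering it):
  1 | -0-0-1,-00-01,00--01
  3 | -0-0-1,0--011
  5 | -00-01,00--01
  6 | -00110  (sole → essential)
  8 | 0-1-00,001-0-
  9 | -0-0-1,00--01,001-0-
  11 | --1011,-0-0-1,0--011
  12 | 0-1-00,001-0-
  13 | 00--01,001-0-
  19 | 0--011  (sole → essential)
  27 | --1011,0--011,011-1-
  30 | 011--0,011-1-
  31 | 011-1-  (sole → essential)
  33 | -0-0-1,-00-01,1-0001
  35 | -0-0-1  (sole → essential)
  36 | 1001-0,10010-
  37 | -00-01,10010-
  38 | -00110,1-0110,10-110,1001-0
  41 | -0-0-1  (sole → essential)
  43 | --1011,-0-0-1,101-11
  46 | 10-110,10111-
  47 | 101-11,10111-
  48 | 11000-  (sole → essential)
  49 | 1-0001,11000-
  54 | 1-0110  (sole → essential)
  60 | -11100,11110-
  61 | 11110-  (sole → essential)
Essential prime implicants: -0-0-1, -00110, 0--011, 011-1-, 1-0110, 11000-, 11110-
Petrick residual → -00-01, 001-0-, 1001-0, 10111-
Minimum SOP uses 11 PIs: b'd'f + b'c'e'f + b'c'def' + a'd'ef + a'b'ce' + a'bce + ac'def' + ab'c'df' + ab'cde + abc'd'e' + abcde'

11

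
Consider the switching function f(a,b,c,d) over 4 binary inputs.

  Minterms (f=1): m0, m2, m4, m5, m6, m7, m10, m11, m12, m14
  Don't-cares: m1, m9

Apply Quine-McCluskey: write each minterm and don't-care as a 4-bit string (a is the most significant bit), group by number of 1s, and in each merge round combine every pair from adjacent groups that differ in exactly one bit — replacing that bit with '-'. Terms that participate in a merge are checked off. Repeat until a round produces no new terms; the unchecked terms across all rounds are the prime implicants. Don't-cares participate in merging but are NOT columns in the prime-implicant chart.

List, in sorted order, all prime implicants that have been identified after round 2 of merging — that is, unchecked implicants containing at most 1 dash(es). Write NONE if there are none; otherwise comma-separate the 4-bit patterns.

-001, 10-1, 101-

[col 0] 0000*, 0001*, 0010*, 0100*, 0101*, 0110*, 0111*, 1001*, 1010*, 1011*, 1100*, 1110*
[col 1] -001, -010*, -100*, -110*, 0-00*, 0-01*, 0-10*, 00-0*, 000-*, 01-0*, 01-1*, 010-*, 011-*, 1-10*, 10-1, 101-, 11-0*
[col 2] --10, -1-0, 0--0, 0-0-, 01--
Prime implicants: --10, -001, -1-0, 0--0, 0-0-, 01--, 10-1, 101-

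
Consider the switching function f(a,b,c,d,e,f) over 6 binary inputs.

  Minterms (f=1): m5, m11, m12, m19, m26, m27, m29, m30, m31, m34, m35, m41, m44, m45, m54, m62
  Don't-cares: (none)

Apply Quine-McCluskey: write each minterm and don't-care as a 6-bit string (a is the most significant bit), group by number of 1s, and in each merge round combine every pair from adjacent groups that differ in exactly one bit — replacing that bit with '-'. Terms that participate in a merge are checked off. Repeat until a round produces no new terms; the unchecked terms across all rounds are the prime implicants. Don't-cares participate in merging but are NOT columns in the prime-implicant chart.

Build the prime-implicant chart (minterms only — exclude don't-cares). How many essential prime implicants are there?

size-2^0 implicants → 000101  001011(✓)  001100(✓)  010011(✓)  011010(✓)  011011(✓)  011101(✓)  011110(✓)  011111(✓)  100010(✓)  100011(✓)  101001(✓)  101100(✓)  101101(✓)  110110(✓)  111110(✓)
size-2^1 implicants → -01100  -11110  0-1011  01-011  011-10(✓)  011-11(✓)  01101-(✓)  0111-1  01111-(✓)  10001-  101-01  10110-  11-110
size-2^2 implicants → 011-1-
Unchecked terms (primes): -01100, -11110, 0-1011, 000101, 01-011, 011-1-, 0111-1, 10001-, 101-01, 10110-, 11-110
Minterm coverage:
  m5 ⊆ 000101 [E]
  m11 ⊆ 0-1011 [E]
  m12 ⊆ -01100 [E]
  m19 ⊆ 01-011 [E]
  m26 ⊆ 011-1- [E]
  m27 ⊆ 0-1011,01-011,011-1-
  m29 ⊆ 0111-1 [E]
  m30 ⊆ -11110,011-1-
  m31 ⊆ 011-1-,0111-1
  m34 ⊆ 10001- [E]
  m35 ⊆ 10001- [E]
  m41 ⊆ 101-01 [E]
  m44 ⊆ -01100,10110-
  m45 ⊆ 101-01,10110-
  m54 ⊆ 11-110 [E]
  m62 ⊆ -11110,11-110
E = {-01100, 0-1011, 000101, 01-011, 011-1-, 0111-1, 10001-, 101-01, 11-110}

9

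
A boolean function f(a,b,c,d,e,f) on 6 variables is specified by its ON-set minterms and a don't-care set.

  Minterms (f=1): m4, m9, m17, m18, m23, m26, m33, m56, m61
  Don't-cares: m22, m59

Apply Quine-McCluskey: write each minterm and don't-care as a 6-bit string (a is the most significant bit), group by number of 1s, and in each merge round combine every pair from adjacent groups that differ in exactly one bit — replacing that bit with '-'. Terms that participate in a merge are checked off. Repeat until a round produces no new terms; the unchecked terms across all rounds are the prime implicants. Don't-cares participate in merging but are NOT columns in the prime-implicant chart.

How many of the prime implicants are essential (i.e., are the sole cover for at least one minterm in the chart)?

8

[col 0] 000100, 001001, 010001, 010010*, 010110*, 010111*, 011010*, 100001, 111000, 111011, 111101
[col 1] 01-010, 010-10, 01011-
Prime implicants: 000100, 001001, 01-010, 010-10, 010001, 01011-, 100001, 111000, 111011, 111101
PI chart (minterm → PIs covering it):
  4 | 000100  (sole → essential)
  9 | 001001  (sole → essential)
  17 | 010001  (sole → essential)
  18 | 01-010,010-10
  23 | 01011-  (sole → essential)
  26 | 01-010  (sole → essential)
  33 | 100001  (sole → essential)
  56 | 111000  (sole → essential)
  61 | 111101  (sole → essential)
Essential prime implicants: 000100, 001001, 01-010, 010001, 01011-, 100001, 111000, 111101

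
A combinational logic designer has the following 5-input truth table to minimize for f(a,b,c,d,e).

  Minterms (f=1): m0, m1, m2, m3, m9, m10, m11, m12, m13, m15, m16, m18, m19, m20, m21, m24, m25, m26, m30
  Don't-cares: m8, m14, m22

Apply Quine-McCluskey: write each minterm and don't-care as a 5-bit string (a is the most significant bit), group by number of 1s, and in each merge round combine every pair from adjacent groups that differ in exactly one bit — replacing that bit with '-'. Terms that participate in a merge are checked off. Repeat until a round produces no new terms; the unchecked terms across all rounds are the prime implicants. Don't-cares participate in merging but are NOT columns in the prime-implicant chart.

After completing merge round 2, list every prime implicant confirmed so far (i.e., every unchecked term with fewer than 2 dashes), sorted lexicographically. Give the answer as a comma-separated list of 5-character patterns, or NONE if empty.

1010-

Round 0: 00000✓ 00001✓ 00010✓ 00011✓ 01000✓ 01001✓ 01010✓ 01011✓ 01100✓ 01101✓ 01110✓ 01111✓ 10000✓ 10010✓ 10011✓ 10100✓ 10101✓ 10110✓ 11000✓ 11001✓ 11010✓ 11110✓
Round 1: -0000✓ -0010✓ -0011✓ -1000✓ -1001✓ -1010✓ -1110✓ 0-000✓ 0-001✓ 0-010✓ 0-011✓ 000-0✓ 000-1✓ 0000-✓ 0001-✓ 01-00✓ 01-01✓ 01-10✓ 01-11✓ 010-0✓ 010-1✓ 0100-✓ 0101-✓ 011-0✓ 011-1✓ 0110-✓ 0111-✓ 1-000✓ 1-010✓ 1-110✓ 10-00✓ 10-10✓ 100-0✓ 1001-✓ 101-0✓ 1010- 11-10✓ 110-0✓ 1100-✓
Round 2: --000✓ --010✓ -00-0✓ -001- -1-10 -10-0✓ -100- 0-0-0✓ 0-0-1✓ 0-00-✓ 0-01-✓ 000--✓ 01--0✓ 01--1✓ 01-0-✓ 01-1-✓ 010--✓ 011--✓ 1--10 1-0-0✓ 10--0
Round 3: --0-0 0-0-- 01---
PIs = {--0-0, -001-, -1-10, -100-, 0-0--, 01---, 1--10, 10--0, 1010-}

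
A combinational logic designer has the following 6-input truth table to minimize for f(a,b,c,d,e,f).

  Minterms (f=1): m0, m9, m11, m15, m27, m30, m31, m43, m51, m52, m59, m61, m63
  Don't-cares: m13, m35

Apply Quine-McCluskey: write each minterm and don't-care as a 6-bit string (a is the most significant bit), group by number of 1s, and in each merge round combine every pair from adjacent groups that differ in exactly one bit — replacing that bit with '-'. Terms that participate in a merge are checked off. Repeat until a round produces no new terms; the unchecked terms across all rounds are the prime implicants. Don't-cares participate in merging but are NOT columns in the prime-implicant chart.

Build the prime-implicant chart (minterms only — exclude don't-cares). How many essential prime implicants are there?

6

Round 0: 000000 001001✓ 001011✓ 001101✓ 001111✓ 011011✓ 011110✓ 011111✓ 100011✓ 101011✓ 110011✓ 110100 111011✓ 111101✓ 111111✓
Round 1: -01011✓ -11011✓ -11111✓ 0-1011✓ 0-1111✓ 001-01✓ 001-11✓ 0010-1✓ 0011-1✓ 011-11✓ 01111- 1-0011✓ 1-1011✓ 10-011✓ 11-011✓ 111-11✓ 1111-1
Round 2: --1011 -11-11 0-1-11 001--1 1--011
PIs = {--1011, -11-11, 0-1-11, 000000, 001--1, 01111-, 1--011, 110100, 1111-1}
Coverage chart:
  m0: 000000 ←essential
  m9: 001--1 ←essential
  m11: --1011,0-1-11,001--1
  m15: 0-1-11,001--1
  m27: --1011,-11-11,0-1-11
  m30: 01111- ←essential
  m31: -11-11,0-1-11,01111-
  m43: --1011,1--011
  m51: 1--011 ←essential
  m52: 110100 ←essential
  m59: --1011,-11-11,1--011
  m61: 1111-1 ←essential
  m63: -11-11,1111-1
Essential: 000000, 001--1, 01111-, 1--011, 110100, 1111-1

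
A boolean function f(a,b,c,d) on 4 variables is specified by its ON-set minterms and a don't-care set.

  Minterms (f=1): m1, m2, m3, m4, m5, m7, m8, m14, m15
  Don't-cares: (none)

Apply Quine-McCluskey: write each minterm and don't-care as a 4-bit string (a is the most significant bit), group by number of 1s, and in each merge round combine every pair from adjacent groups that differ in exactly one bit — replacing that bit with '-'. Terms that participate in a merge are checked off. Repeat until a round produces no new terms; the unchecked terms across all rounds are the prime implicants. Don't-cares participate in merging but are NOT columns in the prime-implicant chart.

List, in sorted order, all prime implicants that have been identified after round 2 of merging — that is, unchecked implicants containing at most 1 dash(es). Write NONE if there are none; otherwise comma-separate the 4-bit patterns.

-111, 001-, 010-, 1000, 111-

Round 0: 0001✓ 0010✓ 0011✓ 0100✓ 0101✓ 0111✓ 1000 1110✓ 1111✓
Round 1: -111 0-01✓ 0-11✓ 00-1✓ 001- 01-1✓ 010- 111-
Round 2: 0--1
PIs = {-111, 0--1, 001-, 010-, 1000, 111-}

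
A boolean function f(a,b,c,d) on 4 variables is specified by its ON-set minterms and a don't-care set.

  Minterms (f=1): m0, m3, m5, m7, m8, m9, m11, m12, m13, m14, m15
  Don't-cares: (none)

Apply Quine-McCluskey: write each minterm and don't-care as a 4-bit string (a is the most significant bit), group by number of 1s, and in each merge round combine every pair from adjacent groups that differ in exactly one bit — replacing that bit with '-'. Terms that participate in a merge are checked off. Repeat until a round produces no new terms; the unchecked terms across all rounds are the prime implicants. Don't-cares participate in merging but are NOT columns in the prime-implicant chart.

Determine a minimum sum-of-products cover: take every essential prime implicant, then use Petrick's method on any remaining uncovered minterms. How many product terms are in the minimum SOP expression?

[col 0] 0000*, 0011*, 0101*, 0111*, 1000*, 1001*, 1011*, 1100*, 1101*, 1110*, 1111*
[col 1] -000, -011*, -101*, -111*, 0-11*, 01-1*, 1-00*, 1-01*, 1-11*, 10-1*, 100-*, 11-0*, 11-1*, 110-*, 111-*
[col 2] --11, -1-1, 1--1, 1-0-, 11--
Prime implicants: --11, -000, -1-1, 1--1, 1-0-, 11--
PI chart (minterm → PIs covering it):
  0 | -000  (sole → essential)
  3 | --11  (sole → essential)
  5 | -1-1  (sole → essential)
  7 | --11,-1-1
  8 | -000,1-0-
  9 | 1--1,1-0-
  11 | --11,1--1
  12 | 1-0-,11--
  13 | -1-1,1--1,1-0-,11--
  14 | 11--  (sole → essential)
  15 | --11,-1-1,1--1,11--
Essential prime implicants: --11, -000, -1-1, 11--
Petrick residual → 1--1
Minimum SOP uses 5 PIs: cd + b'c'd' + bd + ad + ab

5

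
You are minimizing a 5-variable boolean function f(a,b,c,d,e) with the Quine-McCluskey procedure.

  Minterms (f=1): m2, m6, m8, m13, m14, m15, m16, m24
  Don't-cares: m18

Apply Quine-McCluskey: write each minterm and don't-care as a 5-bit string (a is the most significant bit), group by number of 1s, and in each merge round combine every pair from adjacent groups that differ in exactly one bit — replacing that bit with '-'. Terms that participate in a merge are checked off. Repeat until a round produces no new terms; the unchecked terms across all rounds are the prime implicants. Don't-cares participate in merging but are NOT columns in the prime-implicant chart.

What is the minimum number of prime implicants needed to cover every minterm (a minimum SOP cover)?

5

Round 0: 00010✓ 00110✓ 01000✓ 01101✓ 01110✓ 01111✓ 10000✓ 10010✓ 11000✓
Round 1: -0010 -1000 0-110 00-10 011-1 0111- 1-000 100-0
PIs = {-0010, -1000, 0-110, 00-10, 011-1, 0111-, 1-000, 100-0}
Coverage chart:
  m2: -0010,00-10
  m6: 0-110,00-10
  m8: -1000 ←essential
  m13: 011-1 ←essential
  m14: 0-110,0111-
  m15: 011-1,0111-
  m16: 1-000,100-0
  m24: -1000,1-000
Essential: -1000, 011-1
Petrick residual → -0010, 0-110, 1-000
Min cover (5 terms): b'c'de' + bc'd'e' + a'cde' + a'bce + ac'd'e'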